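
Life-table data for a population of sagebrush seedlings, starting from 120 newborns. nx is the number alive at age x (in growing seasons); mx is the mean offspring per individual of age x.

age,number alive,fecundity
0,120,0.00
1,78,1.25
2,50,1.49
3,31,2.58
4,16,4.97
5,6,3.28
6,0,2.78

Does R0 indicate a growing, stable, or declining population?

growing

lx = nx/n0 = nx/120: 1, 0.65, 0.41667…, 0.25833…, 0.13333…, 0.05, 0
R0 = Σ lx·mx = 0 + 0.8125 + 0.620833… + 0.6665… + 0.662667… + 0.164 + 0 = 2.9265…
R0 > 1, so the population is growing.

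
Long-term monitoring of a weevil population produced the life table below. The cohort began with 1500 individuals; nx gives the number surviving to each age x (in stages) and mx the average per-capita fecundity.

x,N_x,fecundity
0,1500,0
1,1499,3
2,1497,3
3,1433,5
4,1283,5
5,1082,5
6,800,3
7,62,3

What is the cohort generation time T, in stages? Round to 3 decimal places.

3.383

lx = nx/n0 = nx/1500: 1, 0.99933…, 0.998, 0.95533…, 0.85533…, 0.72133…, 0.53333…, 0.04133…
lx·mx: 0, 2.998…, 2.994, 4.776667…, 4.276667…, 3.606667…, 1.6…, 0.124… → R0 = 20.376…
x·lx·mx: 0, 2.998…, 5.988, 14.33…, 17.106667…, 18.033333…, 9.6…, 0.868… → Σ = 68.924…
T = 68.924… / 20.376… = 3.382607… → 3.383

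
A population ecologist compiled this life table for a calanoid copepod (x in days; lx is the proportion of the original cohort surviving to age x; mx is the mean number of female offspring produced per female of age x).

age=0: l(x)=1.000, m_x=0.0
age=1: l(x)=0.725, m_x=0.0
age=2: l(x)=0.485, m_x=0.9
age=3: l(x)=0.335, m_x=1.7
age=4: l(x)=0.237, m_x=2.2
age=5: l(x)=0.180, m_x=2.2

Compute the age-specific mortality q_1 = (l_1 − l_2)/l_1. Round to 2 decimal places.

0.33

q_1 = (l_1 − l_2) / l_1 = (0.725 − 0.485) / 0.725
     = 0.24 / 0.725 = 0.331034… → 0.33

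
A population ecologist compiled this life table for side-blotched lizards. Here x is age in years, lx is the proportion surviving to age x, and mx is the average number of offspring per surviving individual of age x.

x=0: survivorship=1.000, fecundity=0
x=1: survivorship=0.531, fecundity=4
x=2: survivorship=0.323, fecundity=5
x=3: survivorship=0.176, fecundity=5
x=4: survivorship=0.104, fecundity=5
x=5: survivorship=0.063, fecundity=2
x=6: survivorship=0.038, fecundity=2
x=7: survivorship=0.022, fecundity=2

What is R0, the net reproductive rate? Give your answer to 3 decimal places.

lx·mx by age: 0, 2.124, 1.615, 0.88, 0.52, 0.126, 0.076, 0.044
R0 = Σ lx·mx = 5.385 → 5.385

5.385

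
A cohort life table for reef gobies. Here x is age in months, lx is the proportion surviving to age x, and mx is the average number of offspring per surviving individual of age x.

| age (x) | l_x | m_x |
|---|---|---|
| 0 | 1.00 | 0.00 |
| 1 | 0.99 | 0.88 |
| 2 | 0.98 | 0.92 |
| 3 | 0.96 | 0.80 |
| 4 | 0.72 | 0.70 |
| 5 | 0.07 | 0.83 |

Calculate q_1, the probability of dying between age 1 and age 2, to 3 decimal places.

q_1 = (l_1 − l_2) / l_1 = (0.99 − 0.98) / 0.99
     = 0.01 / 0.99 = 0.010101… → 0.010

0.010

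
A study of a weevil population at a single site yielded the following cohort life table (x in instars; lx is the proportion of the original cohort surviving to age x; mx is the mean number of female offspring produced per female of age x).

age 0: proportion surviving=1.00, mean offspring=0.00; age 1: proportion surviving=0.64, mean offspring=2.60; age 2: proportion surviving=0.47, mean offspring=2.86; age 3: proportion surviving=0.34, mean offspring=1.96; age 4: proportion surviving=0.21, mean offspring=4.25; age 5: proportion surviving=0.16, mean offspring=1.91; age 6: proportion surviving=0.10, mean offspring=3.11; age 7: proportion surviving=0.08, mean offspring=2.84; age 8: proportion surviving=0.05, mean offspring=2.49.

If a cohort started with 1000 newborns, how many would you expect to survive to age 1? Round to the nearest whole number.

Expected survivors = N0 · l_1 = 1000 × 0.64 = 640 → 640

640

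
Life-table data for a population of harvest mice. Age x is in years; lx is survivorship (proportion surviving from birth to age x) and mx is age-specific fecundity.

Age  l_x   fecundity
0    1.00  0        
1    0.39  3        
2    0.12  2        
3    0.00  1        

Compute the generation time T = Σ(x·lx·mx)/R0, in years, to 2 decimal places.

1.17

lx·mx: 0, 1.17, 0.24, 0 → R0 = 1.41
x·lx·mx: 0, 1.17, 0.48, 0 → Σ = 1.65
T = 1.65 / 1.41 = 1.170213… → 1.17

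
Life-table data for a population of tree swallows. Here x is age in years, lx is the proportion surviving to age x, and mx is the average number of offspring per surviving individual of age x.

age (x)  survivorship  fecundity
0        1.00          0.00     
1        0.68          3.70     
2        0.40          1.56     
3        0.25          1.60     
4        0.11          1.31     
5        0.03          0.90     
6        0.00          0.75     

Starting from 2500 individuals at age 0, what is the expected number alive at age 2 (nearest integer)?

Expected survivors = N0 · l_2 = 2500 × 0.40 = 1000 → 1000

1000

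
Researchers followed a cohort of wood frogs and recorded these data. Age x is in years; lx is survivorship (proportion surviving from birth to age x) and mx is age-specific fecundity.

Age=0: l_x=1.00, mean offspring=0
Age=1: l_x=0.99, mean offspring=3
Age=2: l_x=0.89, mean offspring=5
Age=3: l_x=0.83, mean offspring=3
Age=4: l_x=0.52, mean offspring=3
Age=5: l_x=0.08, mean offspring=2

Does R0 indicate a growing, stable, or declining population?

growing

R0 = Σ lx·mx = 0 + 2.97 + 4.45 + 2.49 + 1.56 + 0.16 = 11.63
R0 > 1, so the population is growing.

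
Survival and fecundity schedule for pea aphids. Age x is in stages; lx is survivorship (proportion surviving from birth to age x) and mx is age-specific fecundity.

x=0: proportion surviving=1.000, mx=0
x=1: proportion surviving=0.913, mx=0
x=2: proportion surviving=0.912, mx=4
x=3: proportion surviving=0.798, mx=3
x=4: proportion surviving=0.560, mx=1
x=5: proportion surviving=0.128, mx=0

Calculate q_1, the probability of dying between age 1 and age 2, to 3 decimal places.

0.001

q_1 = (l_1 − l_2) / l_1 = (0.913 − 0.912) / 0.913
     = 0.001 / 0.913 = 0.001095… → 0.001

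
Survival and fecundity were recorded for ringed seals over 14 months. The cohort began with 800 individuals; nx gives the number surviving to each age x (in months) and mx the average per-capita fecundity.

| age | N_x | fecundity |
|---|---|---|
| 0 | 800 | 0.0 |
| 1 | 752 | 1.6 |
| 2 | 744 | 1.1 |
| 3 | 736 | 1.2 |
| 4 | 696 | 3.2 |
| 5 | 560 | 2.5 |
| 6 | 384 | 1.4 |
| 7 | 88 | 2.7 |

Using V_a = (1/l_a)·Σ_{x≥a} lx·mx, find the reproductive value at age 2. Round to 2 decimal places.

lx = nx/n0 = nx/800: 1, 0.94, 0.93, 0.92, 0.87, 0.7, 0.48, 0.11
lx·mx for x ≥ 2: 1.023, 1.104, 2.784, 1.75, 0.672, 0.297 → sum = 7.63
V_2 = 7.63 / l_2 = 7.63 / 0.93 = 8.204301… → 8.20

8.20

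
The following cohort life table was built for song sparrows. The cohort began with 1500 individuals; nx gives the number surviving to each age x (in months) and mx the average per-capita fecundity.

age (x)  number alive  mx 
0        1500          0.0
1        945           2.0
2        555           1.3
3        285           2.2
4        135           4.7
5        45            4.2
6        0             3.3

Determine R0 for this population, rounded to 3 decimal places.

2.708

lx = nx/n0 = nx/1500: 1, 0.63, 0.37, 0.19, 0.09, 0.03, 0
lx·mx by age: 0, 1.26, 0.481, 0.418, 0.423, 0.126, 0
R0 = Σ lx·mx = 2.708 → 2.708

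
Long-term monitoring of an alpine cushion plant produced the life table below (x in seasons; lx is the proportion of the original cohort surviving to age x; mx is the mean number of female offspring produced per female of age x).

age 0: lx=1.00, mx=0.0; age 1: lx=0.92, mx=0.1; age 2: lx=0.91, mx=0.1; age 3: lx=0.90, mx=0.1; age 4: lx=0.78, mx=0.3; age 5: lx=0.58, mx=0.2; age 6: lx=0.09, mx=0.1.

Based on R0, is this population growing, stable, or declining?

R0 = Σ lx·mx = 0 + 0.092 + 0.091 + 0.09 + 0.234 + 0.116 + 0.009 = 0.632
R0 < 1, so the population is declining.

declining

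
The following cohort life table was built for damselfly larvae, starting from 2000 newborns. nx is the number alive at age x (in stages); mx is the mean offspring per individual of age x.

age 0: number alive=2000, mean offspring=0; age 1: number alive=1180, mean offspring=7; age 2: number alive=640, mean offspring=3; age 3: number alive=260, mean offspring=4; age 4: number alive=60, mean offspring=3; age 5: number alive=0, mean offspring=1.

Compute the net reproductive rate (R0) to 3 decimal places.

lx = nx/n0 = nx/2000: 1, 0.59, 0.32, 0.13, 0.03, 0
lx·mx by age: 0, 4.13, 0.96, 0.52, 0.09, 0
R0 = Σ lx·mx = 5.7 → 5.700

5.700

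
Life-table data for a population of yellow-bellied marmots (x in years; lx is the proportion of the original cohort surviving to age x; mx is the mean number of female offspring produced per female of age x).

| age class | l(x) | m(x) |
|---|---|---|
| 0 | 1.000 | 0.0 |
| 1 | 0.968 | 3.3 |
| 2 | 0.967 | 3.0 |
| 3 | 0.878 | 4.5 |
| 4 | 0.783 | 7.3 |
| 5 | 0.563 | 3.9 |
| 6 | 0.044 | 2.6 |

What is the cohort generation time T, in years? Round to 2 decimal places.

3.06

lx·mx: 0, 3.1944, 2.901, 3.951, 5.7159, 2.1957, 0.1144 → R0 = 18.0724
x·lx·mx: 0, 3.1944, 5.802, 11.853, 22.8636, 10.9785, 0.6864 → Σ = 55.3779
T = 55.3779 / 18.0724 = 3.064225… → 3.06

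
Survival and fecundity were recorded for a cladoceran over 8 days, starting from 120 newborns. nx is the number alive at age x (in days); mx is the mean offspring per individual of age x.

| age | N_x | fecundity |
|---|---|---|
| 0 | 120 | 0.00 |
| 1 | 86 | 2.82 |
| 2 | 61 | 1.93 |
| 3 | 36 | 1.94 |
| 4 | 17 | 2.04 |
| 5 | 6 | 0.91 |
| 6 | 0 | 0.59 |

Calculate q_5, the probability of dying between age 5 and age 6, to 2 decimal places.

lx = nx/n0 = nx/120: 1, 0.71667…, 0.50833…, 0.3, 0.14167…, 0.05, 0
q_5 = (l_5 − l_6) / l_5 = (0.05 − 0) / 0.05
     = 0.05 / 0.05 = 1 → 1.00

1.00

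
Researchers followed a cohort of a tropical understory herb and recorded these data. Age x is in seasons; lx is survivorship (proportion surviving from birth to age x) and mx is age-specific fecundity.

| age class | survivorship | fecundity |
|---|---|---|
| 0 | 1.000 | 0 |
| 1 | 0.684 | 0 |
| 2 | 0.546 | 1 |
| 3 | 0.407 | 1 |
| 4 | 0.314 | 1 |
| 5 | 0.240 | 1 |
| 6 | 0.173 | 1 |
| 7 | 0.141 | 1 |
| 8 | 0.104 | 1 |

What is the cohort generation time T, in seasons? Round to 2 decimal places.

lx·mx: 0, 0, 0.546, 0.407, 0.314, 0.24, 0.173, 0.141, 0.104 → R0 = 1.925
x·lx·mx: 0, 0, 1.092, 1.221, 1.256, 1.2, 1.038, 0.987, 0.832 → Σ = 7.626
T = 7.626 / 1.925 = 3.961558… → 3.96

3.96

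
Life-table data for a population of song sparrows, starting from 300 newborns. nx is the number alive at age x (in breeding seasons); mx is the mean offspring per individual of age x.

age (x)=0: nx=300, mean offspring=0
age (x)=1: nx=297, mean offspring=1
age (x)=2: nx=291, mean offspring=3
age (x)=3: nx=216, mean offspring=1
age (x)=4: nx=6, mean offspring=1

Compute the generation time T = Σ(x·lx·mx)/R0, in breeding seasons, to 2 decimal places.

1.95

lx = nx/n0 = nx/300: 1, 0.99, 0.97, 0.72, 0.02
lx·mx: 0, 0.99, 2.91, 0.72, 0.02 → R0 = 4.64
x·lx·mx: 0, 0.99, 5.82, 2.16, 0.08 → Σ = 9.05
T = 9.05 / 4.64 = 1.950431… → 1.95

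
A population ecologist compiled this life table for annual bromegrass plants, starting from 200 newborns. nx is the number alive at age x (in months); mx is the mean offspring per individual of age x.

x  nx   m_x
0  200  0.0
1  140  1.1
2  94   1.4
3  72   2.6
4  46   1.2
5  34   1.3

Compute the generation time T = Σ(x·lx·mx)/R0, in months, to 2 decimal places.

2.48

lx = nx/n0 = nx/200: 1, 0.7, 0.47, 0.36, 0.23, 0.17
lx·mx: 0, 0.77, 0.658, 0.936, 0.276, 0.221 → R0 = 2.861
x·lx·mx: 0, 0.77, 1.316, 2.808, 1.104, 1.105 → Σ = 7.103
T = 7.103 / 2.861 = 2.482698… → 2.48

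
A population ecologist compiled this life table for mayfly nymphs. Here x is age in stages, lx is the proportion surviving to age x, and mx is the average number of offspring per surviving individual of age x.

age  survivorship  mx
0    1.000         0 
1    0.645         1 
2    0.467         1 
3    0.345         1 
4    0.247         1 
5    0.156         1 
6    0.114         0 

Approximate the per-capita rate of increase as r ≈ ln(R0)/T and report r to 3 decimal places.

0.263

R0 = Σ lx·mx = 0 + 0.645 + 0.467 + 0.345 + 0.247 + 0.156 + 0 = 1.86
Σ x·lx·mx = 4.382; T = 4.382/1.86 = 2.35591…
r ≈ ln(R0)/T = ln(1.86)/2.35591… = 0.26341… → 0.263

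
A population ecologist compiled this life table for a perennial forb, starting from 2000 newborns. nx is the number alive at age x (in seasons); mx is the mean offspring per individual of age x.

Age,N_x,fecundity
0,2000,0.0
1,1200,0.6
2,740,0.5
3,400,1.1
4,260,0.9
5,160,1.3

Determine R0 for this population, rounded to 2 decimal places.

0.99

lx = nx/n0 = nx/2000: 1, 0.6, 0.37, 0.2, 0.13, 0.08
lx·mx by age: 0, 0.36, 0.185, 0.22, 0.117, 0.104
R0 = Σ lx·mx = 0.986 → 0.99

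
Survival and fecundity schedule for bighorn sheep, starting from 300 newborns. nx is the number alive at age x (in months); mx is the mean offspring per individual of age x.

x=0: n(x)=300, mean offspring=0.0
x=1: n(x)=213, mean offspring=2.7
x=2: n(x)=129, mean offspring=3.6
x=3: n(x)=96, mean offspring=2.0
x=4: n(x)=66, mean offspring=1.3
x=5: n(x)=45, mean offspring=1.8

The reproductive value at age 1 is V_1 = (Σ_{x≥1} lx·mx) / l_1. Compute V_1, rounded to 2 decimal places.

lx = nx/n0 = nx/300: 1, 0.71, 0.43, 0.32, 0.22, 0.15
lx·mx for x ≥ 1: 1.917, 1.548, 0.64, 0.286, 0.27 → sum = 4.661
V_1 = 4.661 / l_1 = 4.661 / 0.71 = 6.564789… → 6.56

6.56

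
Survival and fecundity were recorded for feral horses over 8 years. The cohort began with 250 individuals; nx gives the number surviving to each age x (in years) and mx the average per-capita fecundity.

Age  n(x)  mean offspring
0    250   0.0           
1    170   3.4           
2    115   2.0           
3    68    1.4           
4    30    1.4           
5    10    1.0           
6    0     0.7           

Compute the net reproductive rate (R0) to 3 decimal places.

lx = nx/n0 = nx/250: 1, 0.68, 0.46, 0.272, 0.12, 0.04, 0
lx·mx by age: 0, 2.312, 0.92, 0.3808, 0.168, 0.04, 0
R0 = Σ lx·mx = 3.8208 → 3.821

3.821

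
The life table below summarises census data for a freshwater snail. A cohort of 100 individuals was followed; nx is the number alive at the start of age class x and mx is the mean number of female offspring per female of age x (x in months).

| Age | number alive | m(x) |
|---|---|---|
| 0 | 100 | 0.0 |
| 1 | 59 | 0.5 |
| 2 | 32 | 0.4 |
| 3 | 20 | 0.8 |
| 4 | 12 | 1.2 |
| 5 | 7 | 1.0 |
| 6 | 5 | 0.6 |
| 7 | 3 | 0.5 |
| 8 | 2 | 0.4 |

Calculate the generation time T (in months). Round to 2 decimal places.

2.71

lx = nx/n0 = nx/100: 1, 0.59, 0.32, 0.2, 0.12, 0.07, 0.05, 0.03, 0.02
lx·mx: 0, 0.295, 0.128, 0.16, 0.144, 0.07, 0.03, 0.015, 0.008 → R0 = 0.85
x·lx·mx: 0, 0.295, 0.256, 0.48, 0.576, 0.35, 0.18, 0.105, 0.064 → Σ = 2.306
T = 2.306 / 0.85 = 2.712941… → 2.71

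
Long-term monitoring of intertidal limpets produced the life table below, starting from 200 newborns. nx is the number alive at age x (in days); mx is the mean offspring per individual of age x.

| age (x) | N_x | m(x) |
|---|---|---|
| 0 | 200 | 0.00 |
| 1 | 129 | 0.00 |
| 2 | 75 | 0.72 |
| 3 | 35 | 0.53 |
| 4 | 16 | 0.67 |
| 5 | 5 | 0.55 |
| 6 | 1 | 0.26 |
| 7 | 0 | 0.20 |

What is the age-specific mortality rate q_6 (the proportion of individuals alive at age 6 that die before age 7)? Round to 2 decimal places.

1.00

lx = nx/n0 = nx/200: 1, 0.645, 0.375, 0.175, 0.08, 0.025, 0.005, 0
q_6 = (l_6 − l_7) / l_6 = (0.005 − 0) / 0.005
     = 0.005 / 0.005 = 1 → 1.00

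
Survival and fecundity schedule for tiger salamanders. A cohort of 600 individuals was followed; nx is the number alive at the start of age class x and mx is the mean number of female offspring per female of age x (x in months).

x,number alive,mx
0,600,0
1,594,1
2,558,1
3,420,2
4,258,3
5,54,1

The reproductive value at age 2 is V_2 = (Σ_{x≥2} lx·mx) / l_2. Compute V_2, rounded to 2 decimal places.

lx = nx/n0 = nx/600: 1, 0.99, 0.93, 0.7, 0.43, 0.09
lx·mx for x ≥ 2: 0.93, 1.4, 1.29, 0.09 → sum = 3.71
V_2 = 3.71 / l_2 = 3.71 / 0.93 = 3.989247… → 3.99

3.99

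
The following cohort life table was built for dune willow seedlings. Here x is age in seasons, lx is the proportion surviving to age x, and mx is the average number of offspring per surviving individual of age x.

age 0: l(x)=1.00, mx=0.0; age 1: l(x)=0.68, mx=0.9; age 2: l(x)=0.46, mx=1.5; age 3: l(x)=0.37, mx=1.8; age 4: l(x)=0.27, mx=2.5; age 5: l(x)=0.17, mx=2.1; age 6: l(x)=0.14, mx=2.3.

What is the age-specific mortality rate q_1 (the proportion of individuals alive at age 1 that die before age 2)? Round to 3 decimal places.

0.324

q_1 = (l_1 − l_2) / l_1 = (0.68 − 0.46) / 0.68
     = 0.22 / 0.68 = 0.323529… → 0.324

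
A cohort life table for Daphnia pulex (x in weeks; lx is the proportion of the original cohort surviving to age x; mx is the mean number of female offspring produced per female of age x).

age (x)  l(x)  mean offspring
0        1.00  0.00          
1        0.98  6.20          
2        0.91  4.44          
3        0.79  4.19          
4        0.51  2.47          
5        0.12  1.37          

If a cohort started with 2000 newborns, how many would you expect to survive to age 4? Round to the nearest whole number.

1020

Expected survivors = N0 · l_4 = 2000 × 0.51 = 1020 → 1020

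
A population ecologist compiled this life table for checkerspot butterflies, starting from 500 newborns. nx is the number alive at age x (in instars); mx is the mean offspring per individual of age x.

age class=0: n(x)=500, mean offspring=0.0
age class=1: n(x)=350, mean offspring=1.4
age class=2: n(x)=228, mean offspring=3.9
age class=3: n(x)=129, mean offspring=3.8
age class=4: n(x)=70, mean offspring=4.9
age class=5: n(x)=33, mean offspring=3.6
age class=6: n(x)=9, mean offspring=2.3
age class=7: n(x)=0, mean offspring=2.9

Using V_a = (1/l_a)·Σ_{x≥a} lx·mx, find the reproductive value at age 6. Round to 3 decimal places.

lx = nx/n0 = nx/500: 1, 0.7, 0.456, 0.258, 0.14, 0.066, 0.018, 0
lx·mx for x ≥ 6: 0.0414, 0 → sum = 0.0414
V_6 = 0.0414 / l_6 = 0.0414 / 0.018 = 2.3 → 2.300

2.300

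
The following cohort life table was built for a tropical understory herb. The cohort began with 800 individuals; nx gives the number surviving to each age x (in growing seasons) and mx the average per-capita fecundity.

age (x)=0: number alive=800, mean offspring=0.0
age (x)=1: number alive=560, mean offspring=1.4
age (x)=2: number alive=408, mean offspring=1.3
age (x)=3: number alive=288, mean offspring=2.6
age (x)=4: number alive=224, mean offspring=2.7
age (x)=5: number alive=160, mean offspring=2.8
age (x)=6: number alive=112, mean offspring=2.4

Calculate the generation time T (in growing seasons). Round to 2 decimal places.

3.06

lx = nx/n0 = nx/800: 1, 0.7, 0.51, 0.36, 0.28, 0.2, 0.14
lx·mx: 0, 0.98, 0.663, 0.936, 0.756, 0.56, 0.336 → R0 = 4.231
x·lx·mx: 0, 0.98, 1.326, 2.808, 3.024, 2.8, 2.016 → Σ = 12.954
T = 12.954 / 4.231 = 3.061688… → 3.06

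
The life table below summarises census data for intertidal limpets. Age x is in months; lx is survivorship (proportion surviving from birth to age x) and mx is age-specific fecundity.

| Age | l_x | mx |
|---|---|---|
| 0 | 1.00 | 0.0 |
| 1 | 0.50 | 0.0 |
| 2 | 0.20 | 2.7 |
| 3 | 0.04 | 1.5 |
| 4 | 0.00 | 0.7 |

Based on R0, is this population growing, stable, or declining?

declining

R0 = Σ lx·mx = 0 + 0 + 0.54 + 0.06 + 0 = 0.6
R0 < 1, so the population is declining.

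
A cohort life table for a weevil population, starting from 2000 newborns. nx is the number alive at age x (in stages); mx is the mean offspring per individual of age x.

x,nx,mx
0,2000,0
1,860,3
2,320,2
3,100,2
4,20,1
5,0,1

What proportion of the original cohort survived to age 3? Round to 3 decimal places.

0.050

l_3 = n_3/n_0 = 100/2000 = 0.05 → 0.050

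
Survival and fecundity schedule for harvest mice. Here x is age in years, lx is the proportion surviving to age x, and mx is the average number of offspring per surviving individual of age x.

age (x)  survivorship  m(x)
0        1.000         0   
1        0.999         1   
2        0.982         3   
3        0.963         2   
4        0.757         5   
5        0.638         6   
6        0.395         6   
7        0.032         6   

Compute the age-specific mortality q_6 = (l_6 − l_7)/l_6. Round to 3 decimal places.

q_6 = (l_6 − l_7) / l_6 = (0.395 − 0.032) / 0.395
     = 0.363 / 0.395 = 0.918987… → 0.919

0.919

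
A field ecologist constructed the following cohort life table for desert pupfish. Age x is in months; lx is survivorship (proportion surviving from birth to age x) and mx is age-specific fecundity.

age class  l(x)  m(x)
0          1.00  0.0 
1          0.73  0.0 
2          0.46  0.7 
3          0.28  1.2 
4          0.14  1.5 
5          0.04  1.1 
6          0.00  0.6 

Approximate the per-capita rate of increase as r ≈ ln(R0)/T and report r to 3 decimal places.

-0.031

R0 = Σ lx·mx = 0 + 0 + 0.322 + 0.336 + 0.21 + 0.044 + 0 = 0.912
Σ x·lx·mx = 2.712; T = 2.712/0.912 = 2.97368…
r ≈ ln(R0)/T = ln(0.912)/2.97368… = -0.03098… → -0.031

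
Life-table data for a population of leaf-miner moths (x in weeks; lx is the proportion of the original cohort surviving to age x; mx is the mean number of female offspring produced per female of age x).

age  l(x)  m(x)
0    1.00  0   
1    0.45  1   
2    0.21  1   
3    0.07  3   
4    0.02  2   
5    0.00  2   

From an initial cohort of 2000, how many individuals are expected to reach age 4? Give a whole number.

40

Expected survivors = N0 · l_4 = 2000 × 0.02 = 40 → 40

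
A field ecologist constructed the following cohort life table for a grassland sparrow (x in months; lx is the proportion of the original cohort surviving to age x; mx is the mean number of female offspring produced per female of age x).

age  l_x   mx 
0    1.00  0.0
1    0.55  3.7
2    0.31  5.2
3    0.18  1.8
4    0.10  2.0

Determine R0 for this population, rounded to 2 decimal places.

4.17

lx·mx by age: 0, 2.035, 1.612, 0.324, 0.2
R0 = Σ lx·mx = 4.171 → 4.17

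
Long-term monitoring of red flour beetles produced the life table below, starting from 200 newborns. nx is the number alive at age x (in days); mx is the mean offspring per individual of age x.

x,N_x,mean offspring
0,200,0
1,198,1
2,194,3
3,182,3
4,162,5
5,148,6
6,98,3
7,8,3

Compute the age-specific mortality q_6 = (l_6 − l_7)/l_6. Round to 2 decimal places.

lx = nx/n0 = nx/200: 1, 0.99, 0.97, 0.91, 0.81, 0.74, 0.49, 0.04
q_6 = (l_6 − l_7) / l_6 = (0.49 − 0.04) / 0.49
     = 0.45 / 0.49 = 0.918367… → 0.92

0.92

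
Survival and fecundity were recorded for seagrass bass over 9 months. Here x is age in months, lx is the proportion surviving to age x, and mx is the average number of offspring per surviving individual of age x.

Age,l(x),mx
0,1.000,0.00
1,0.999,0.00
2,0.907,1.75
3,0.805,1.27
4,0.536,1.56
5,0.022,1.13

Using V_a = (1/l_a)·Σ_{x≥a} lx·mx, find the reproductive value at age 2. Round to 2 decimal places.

lx·mx for x ≥ 2: 1.58725, 1.02235, 0.83616, 0.02486 → sum = 3.47062
V_2 = 3.47062 / l_2 = 3.47062 / 0.907 = 3.826483… → 3.83

3.83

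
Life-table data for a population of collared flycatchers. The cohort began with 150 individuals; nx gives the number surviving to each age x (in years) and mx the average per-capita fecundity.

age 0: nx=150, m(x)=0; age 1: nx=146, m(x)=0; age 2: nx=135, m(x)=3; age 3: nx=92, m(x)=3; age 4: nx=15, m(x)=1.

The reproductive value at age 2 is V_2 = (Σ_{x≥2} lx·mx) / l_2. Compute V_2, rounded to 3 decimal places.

lx = nx/n0 = nx/150: 1, 0.97333…, 0.9, 0.61333…, 0.1
lx·mx for x ≥ 2: 2.7, 1.84…, 0.1 → sum = 4.64…
V_2 = 4.64… / l_2 = 4.64… / 0.9 = 5.155556… → 5.156

5.156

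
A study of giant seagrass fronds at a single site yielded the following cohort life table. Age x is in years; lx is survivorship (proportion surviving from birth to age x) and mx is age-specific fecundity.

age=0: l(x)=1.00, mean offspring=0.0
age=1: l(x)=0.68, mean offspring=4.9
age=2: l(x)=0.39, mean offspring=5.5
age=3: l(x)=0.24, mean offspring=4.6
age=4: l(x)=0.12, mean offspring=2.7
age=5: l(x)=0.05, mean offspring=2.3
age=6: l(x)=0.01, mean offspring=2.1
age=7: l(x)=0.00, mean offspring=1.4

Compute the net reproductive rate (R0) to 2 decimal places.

7.04

lx·mx by age: 0, 3.332, 2.145, 1.104, 0.324, 0.115, 0.021, 0
R0 = Σ lx·mx = 7.041 → 7.04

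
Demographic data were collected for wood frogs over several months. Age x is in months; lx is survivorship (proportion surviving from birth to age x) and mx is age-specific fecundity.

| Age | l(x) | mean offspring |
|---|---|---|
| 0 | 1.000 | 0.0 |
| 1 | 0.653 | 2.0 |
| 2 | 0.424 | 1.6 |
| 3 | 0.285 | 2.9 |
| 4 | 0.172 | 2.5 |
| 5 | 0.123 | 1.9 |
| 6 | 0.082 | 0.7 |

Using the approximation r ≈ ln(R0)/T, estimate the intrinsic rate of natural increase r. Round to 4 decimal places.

R0 = Σ lx·mx = 0 + 1.306 + 0.6784 + 0.8265 + 0.43 + 0.2337 + 0.0574 = 3.532
Σ x·lx·mx = 8.3752; T = 8.3752/3.532 = 2.37123…
r ≈ ln(R0)/T = ln(3.532)/2.37123… = 0.532155… → 0.5322

0.5322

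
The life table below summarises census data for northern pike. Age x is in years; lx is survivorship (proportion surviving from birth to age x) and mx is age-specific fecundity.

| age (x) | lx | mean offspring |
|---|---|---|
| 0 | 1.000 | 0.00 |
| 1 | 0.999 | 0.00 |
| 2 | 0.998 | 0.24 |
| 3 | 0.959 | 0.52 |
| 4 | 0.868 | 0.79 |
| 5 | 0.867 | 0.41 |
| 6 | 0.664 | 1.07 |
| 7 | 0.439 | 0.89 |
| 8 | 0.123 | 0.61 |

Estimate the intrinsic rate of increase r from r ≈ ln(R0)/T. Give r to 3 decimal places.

0.227

R0 = Σ lx·mx = 0 + 0 + 0.23952 + 0.49868 + 0.68572 + 0.35547 + 0.71048 + 0.39071 + 0.07503 = 2.95561
Σ x·lx·mx = 14.0934; T = 14.0934/2.95561 = 4.76836…
r ≈ ln(R0)/T = ln(2.95561)/4.76836… = 0.22727… → 0.227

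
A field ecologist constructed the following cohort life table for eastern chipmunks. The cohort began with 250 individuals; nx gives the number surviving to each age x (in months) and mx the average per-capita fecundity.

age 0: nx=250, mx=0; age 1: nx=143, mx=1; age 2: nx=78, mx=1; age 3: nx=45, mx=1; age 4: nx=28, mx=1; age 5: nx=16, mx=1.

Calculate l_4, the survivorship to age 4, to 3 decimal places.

0.112

l_4 = n_4/n_0 = 28/250 = 0.112 → 0.112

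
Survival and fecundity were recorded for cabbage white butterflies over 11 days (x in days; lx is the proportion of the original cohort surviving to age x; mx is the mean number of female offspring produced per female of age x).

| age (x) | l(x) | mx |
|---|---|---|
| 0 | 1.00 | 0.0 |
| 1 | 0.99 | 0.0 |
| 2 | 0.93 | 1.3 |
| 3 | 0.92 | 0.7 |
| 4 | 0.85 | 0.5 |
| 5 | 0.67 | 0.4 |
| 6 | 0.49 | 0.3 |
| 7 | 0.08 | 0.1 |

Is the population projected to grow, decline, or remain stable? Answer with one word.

growing

R0 = Σ lx·mx = 0 + 0 + 1.209 + 0.644 + 0.425 + 0.268 + 0.147 + 0.008 = 2.701
R0 > 1, so the population is growing.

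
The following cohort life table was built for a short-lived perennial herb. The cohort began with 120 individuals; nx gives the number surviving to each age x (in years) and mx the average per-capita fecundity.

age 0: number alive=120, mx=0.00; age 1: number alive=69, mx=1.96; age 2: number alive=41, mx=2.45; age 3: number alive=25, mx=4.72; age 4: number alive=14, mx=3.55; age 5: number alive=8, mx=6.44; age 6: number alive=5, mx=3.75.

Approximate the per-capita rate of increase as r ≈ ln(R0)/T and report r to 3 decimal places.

lx = nx/n0 = nx/120: 1, 0.575, 0.34167…, 0.20833…, 0.11667…, 0.06667…, 0.04167…
R0 = Σ lx·mx = 0 + 1.127 + 0.83708… + 0.98333… + 0.41417… + 0.42933… + 0.15625… = 3.947167…
Σ x·lx·mx = 10.492…; T = 10.492…/3.947167… = 2.65811…
r ≈ ln(R0)/T = ln(3.947167…)/2.65811… = 0.51653… → 0.517

0.517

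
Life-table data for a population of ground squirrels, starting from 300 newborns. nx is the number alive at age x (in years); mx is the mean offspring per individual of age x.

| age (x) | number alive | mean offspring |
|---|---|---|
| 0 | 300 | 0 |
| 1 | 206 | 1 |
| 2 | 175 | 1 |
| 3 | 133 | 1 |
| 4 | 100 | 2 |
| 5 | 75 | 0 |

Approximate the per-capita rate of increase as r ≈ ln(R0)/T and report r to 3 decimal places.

lx = nx/n0 = nx/300: 1, 0.68667…, 0.58333…, 0.44333…, 0.33333…, 0.25
R0 = Σ lx·mx = 0 + 0.68667… + 0.58333… + 0.44333… + 0.66667… + 0 = 2.38…
Σ x·lx·mx = 5.85…; T = 5.85…/2.38… = 2.45798…
r ≈ ln(R0)/T = ln(2.38…)/2.45798… = 0.35277… → 0.353

0.353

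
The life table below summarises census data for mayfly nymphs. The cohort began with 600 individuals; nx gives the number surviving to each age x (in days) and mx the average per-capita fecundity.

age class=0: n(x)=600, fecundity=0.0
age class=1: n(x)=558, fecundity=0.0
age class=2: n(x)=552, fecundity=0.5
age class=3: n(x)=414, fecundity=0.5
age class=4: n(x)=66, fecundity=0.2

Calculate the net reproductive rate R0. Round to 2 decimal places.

0.83

lx = nx/n0 = nx/600: 1, 0.93, 0.92, 0.69, 0.11
lx·mx by age: 0, 0, 0.46, 0.345, 0.022
R0 = Σ lx·mx = 0.827 → 0.83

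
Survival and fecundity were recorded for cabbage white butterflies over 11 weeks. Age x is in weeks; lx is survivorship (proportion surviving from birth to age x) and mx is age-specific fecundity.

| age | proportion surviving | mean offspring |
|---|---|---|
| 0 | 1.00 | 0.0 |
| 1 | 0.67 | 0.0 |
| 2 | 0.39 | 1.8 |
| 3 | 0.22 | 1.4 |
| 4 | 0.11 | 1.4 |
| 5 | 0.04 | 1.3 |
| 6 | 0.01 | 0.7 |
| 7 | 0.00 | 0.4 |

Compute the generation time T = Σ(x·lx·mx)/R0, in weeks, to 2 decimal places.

lx·mx: 0, 0, 0.702, 0.308, 0.154, 0.052, 0.007, 0 → R0 = 1.223
x·lx·mx: 0, 0, 1.404, 0.924, 0.616, 0.26, 0.042, 0 → Σ = 3.246
T = 3.246 / 1.223 = 2.654129… → 2.65

2.65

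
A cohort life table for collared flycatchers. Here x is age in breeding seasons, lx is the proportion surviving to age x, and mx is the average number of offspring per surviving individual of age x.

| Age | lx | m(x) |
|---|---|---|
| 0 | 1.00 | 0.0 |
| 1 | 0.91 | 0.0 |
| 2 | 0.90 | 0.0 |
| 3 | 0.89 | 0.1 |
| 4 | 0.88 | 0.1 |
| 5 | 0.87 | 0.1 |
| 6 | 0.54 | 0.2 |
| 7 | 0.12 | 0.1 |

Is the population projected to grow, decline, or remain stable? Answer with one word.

R0 = Σ lx·mx = 0 + 0 + 0 + 0.089 + 0.088 + 0.087 + 0.108 + 0.012 = 0.384
R0 < 1, so the population is declining.

declining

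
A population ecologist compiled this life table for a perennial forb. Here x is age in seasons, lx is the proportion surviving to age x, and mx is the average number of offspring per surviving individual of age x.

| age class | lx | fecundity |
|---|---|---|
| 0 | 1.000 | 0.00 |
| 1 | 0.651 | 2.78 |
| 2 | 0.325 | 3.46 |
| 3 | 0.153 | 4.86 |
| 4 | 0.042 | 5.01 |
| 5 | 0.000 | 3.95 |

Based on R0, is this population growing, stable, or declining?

R0 = Σ lx·mx = 0 + 1.80978 + 1.1245 + 0.74358 + 0.21042 + 0 = 3.88828
R0 > 1, so the population is growing.

growing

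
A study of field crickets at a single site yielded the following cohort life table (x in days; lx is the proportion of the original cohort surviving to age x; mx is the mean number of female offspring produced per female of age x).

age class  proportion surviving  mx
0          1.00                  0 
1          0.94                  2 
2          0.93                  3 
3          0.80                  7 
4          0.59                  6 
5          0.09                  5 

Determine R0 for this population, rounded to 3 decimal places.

14.260

lx·mx by age: 0, 1.88, 2.79, 5.6, 3.54, 0.45
R0 = Σ lx·mx = 14.26 → 14.260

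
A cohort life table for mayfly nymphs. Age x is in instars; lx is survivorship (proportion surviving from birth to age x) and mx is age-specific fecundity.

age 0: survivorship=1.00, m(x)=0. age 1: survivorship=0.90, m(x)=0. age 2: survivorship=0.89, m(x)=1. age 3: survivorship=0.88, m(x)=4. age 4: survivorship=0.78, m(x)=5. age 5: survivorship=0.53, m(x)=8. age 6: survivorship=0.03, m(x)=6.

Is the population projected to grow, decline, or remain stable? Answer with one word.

growing

R0 = Σ lx·mx = 0 + 0 + 0.89 + 3.52 + 3.9 + 4.24 + 0.18 = 12.73
R0 > 1, so the population is growing.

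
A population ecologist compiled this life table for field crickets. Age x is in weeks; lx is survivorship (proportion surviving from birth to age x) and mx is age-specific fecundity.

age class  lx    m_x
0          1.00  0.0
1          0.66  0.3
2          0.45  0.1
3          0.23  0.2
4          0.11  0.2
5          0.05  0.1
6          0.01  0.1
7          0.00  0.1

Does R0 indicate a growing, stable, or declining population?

declining

R0 = Σ lx·mx = 0 + 0.198 + 0.045 + 0.046 + 0.022 + 0.005 + 0.001 + 0 = 0.317
R0 < 1, so the population is declining.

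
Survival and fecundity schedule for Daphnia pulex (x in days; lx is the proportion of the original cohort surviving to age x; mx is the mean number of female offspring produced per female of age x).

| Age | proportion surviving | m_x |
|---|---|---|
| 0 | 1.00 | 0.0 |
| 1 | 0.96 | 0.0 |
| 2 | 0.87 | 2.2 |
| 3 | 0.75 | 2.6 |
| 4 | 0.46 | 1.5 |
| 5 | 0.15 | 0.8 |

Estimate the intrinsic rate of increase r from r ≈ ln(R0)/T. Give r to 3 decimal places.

0.553

R0 = Σ lx·mx = 0 + 0 + 1.914 + 1.95 + 0.69 + 0.12 = 4.674
Σ x·lx·mx = 13.038; T = 13.038/4.674 = 2.78947…
r ≈ ln(R0)/T = ln(4.674)/2.78947… = 0.5528… → 0.553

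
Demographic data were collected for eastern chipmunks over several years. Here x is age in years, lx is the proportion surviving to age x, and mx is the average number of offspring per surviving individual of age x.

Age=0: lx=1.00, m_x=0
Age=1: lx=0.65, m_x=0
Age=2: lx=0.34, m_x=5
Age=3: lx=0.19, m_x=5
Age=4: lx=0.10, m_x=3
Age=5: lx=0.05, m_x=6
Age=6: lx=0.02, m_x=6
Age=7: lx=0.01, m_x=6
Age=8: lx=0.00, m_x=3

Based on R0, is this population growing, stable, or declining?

growing

R0 = Σ lx·mx = 0 + 0 + 1.7 + 0.95 + 0.3 + 0.3 + 0.12 + 0.06 + 0 = 3.43
R0 > 1, so the population is growing.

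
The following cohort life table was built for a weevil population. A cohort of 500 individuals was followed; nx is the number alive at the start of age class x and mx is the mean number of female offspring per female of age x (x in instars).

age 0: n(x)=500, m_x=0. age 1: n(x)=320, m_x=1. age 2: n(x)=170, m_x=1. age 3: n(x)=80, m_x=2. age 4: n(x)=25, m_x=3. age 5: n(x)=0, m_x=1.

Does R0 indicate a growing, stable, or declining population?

lx = nx/n0 = nx/500: 1, 0.64, 0.34, 0.16, 0.05, 0
R0 = Σ lx·mx = 0 + 0.64 + 0.34 + 0.32 + 0.15 + 0 = 1.45
R0 > 1, so the population is growing.

growing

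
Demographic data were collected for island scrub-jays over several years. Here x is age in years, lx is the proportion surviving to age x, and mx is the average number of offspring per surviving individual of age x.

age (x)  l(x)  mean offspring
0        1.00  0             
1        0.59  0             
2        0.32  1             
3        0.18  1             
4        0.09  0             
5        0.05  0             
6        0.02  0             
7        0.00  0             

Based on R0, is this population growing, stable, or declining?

declining

R0 = Σ lx·mx = 0 + 0 + 0.32 + 0.18 + 0 + 0 + 0 + 0 = 0.5
R0 < 1, so the population is declining.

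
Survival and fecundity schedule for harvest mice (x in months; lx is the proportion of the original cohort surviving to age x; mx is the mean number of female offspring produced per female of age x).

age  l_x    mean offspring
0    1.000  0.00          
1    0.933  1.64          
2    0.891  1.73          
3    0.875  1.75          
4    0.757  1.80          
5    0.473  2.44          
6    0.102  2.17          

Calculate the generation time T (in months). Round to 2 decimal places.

2.96

lx·mx: 0, 1.53012, 1.54143, 1.53125, 1.3626, 1.15412, 0.22134 → R0 = 7.34086
x·lx·mx: 0, 1.53012, 3.08286, 4.59375, 5.4504, 5.7706, 1.32804 → Σ = 21.75577
T = 21.75577 / 7.34086 = 2.963654… → 2.96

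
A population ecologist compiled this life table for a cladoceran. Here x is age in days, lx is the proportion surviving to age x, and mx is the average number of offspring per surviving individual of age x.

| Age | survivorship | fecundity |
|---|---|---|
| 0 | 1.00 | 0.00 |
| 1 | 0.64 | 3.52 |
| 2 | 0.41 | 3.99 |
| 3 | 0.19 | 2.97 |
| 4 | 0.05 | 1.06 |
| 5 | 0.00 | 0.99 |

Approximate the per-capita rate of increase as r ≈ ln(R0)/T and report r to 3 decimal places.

R0 = Σ lx·mx = 0 + 2.2528 + 1.6359 + 0.5643 + 0.053 + 0 = 4.506
Σ x·lx·mx = 7.4295; T = 7.4295/4.506 = 1.6488…
r ≈ ln(R0)/T = ln(4.506)/1.6488… = 0.91303… → 0.913

0.913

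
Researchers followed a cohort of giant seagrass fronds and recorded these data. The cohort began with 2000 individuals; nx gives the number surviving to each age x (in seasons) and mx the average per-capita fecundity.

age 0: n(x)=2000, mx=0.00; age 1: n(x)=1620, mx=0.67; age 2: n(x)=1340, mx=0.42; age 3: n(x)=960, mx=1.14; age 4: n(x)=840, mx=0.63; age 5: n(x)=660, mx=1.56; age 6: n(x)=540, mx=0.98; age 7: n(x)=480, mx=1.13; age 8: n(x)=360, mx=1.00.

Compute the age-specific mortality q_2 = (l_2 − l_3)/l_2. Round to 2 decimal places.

lx = nx/n0 = nx/2000: 1, 0.81, 0.67, 0.48, 0.42, 0.33, 0.27, 0.24, 0.18
q_2 = (l_2 − l_3) / l_2 = (0.67 − 0.48) / 0.67
     = 0.19 / 0.67 = 0.283582… → 0.28

0.28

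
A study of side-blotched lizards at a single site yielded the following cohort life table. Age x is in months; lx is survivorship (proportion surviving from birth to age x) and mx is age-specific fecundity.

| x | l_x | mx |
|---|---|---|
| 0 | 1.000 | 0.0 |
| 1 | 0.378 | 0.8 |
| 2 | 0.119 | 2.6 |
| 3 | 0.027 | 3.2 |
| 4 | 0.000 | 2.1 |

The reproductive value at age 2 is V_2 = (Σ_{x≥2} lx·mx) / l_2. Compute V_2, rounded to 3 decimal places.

3.326

lx·mx for x ≥ 2: 0.3094, 0.0864, 0 → sum = 0.3958
V_2 = 0.3958 / l_2 = 0.3958 / 0.119 = 3.32605… → 3.326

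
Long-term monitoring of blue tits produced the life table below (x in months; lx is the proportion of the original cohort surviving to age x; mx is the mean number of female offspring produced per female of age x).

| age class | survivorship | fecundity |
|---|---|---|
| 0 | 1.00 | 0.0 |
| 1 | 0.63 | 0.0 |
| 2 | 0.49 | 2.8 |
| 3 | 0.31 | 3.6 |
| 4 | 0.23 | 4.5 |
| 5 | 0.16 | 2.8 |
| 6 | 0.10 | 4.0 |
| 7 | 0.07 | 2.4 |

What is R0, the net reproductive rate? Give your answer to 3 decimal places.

4.539

lx·mx by age: 0, 0, 1.372, 1.116, 1.035, 0.448, 0.4, 0.168
R0 = Σ lx·mx = 4.539 → 4.539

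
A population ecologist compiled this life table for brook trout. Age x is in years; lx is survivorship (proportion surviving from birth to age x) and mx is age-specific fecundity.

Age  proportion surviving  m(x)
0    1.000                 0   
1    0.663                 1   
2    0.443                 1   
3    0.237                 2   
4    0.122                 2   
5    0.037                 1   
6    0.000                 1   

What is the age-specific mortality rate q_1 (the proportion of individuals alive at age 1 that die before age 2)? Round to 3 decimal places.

0.332

q_1 = (l_1 − l_2) / l_1 = (0.663 − 0.443) / 0.663
     = 0.22 / 0.663 = 0.331825… → 0.332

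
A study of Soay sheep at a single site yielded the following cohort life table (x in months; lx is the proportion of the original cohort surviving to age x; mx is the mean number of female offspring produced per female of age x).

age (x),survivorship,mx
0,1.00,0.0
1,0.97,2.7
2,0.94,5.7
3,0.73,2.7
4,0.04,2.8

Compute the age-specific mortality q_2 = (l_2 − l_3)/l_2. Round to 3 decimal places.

0.223

q_2 = (l_2 − l_3) / l_2 = (0.94 − 0.73) / 0.94
     = 0.21 / 0.94 = 0.223404… → 0.223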